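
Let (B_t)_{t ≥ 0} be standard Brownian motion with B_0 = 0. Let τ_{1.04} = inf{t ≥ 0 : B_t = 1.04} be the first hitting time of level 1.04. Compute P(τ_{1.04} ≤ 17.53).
P(τ_{1.04} ≤ 17.53) = 2(1 − Φ(1.04/√17.53)) = 2(1 − Φ(0.2484)) ≈ 0.8038

By the reflection principle for standard BM, P(τ_b ≤ t) = 2 · P(B_t ≥ b). Since B_t ~ N(0, t), P(B_t ≥ 1.04) = 1 − Φ(1.04/√t) = 1 − Φ(1.04/√17.53) = 1 − Φ(0.2484) ≈ 0.40191. Doubling: P(τ_{1.04} ≤ 17.53) ≈ 2 · 0.40191 = 0.80382 ≈ 0.8038.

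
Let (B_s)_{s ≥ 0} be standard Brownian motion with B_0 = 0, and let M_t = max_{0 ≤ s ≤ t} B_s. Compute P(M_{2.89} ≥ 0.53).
P(M_{2.89} ≥ 0.53) = 2·P(B_{2.89} ≥ 0.53) = 2(1 − Φ(0.53/√2.89)) ≈ 0.7552

By the reflection principle for Brownian motion, P(M_t ≥ a) = 2 · P(B_t ≥ a) for a ≥ 0. Since B_t ~ N(0, t), P(B_t ≥ 0.53) = 1 − Φ(0.53/√t) = 1 − Φ(0.53/√2.89) = 1 − Φ(0.3118). So
  P(M_{2.89} ≥ 0.53) = 2(1 − Φ(0.3118)) ≈ 0.7552.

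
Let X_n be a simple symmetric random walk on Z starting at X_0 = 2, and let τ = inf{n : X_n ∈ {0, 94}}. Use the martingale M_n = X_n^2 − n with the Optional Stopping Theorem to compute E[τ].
E[τ] = 184

M_n = X_n^2 − n is a martingale (since E[X_{n+1}^2 | F_n] = X_n^2 + 1). By OST (τ has finite mean in a bounded region), E[M_τ] = E[M_0] = X_0^2 − 0 = 2^2 = 4. Also E[M_τ] = E[X_τ^2] − E[τ]. The walk exits at 0 or 94, with P(hit 94 first) = 2/94, so E[X_τ^2] = 94^2 · 2/94 + 0 = 188. Thus E[τ] = E[X_τ^2] − E[M_τ] = 188 − 4 = 184 = 2(94 − 2) = 184.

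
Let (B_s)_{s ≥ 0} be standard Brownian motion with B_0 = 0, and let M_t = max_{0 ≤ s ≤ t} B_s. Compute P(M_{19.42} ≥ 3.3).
P(M_{19.42} ≥ 3.3) = 2·P(B_{19.42} ≥ 3.3) = 2(1 − Φ(3.3/√19.42)) ≈ 0.4540

By the reflection principle for Brownian motion, P(M_t ≥ a) = 2 · P(B_t ≥ a) for a ≥ 0. Since B_t ~ N(0, t), P(B_t ≥ 3.3) = 1 − Φ(3.3/√t) = 1 − Φ(3.3/√19.42) = 1 − Φ(0.7488). So
  P(M_{19.42} ≥ 3.3) = 2(1 − Φ(0.7488)) ≈ 0.4540.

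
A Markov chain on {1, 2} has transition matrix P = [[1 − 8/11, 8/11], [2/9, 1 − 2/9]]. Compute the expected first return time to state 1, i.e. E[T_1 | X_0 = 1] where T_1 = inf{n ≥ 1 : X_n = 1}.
E[T_1 | X_0 = 1] = 1/π_1 = 47/11

For an irreducible recurrent Markov chain with stationary distribution π, E[T_i | X_0 = i] = 1/π_i (Kac's formula). Here π_1 = (2/9)/(8/11 + 2/9) = (2/9)/(94/99) = 11/47, so E[T_1 | X_0 = 1] = 1/π_1 = (8/11 + 2/9)/(2/9) = (94/99)/(2/9) = 47/11.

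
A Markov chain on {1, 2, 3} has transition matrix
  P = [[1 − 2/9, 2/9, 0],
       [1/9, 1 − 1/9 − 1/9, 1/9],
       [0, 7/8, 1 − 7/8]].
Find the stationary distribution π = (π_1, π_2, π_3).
π = (63/205, 126/205, 16/205)

This is a birth-death chain on three states, which satisfies detailed balance: π_1 · P_{12} = π_2 · P_{21} and π_2 · P_{23} = π_3 · P_{32}.
From π_1 · 2/9 = π_2 · 1/9: π_2/π_1 = (2/9)/(1/9) = 2.
From π_2 · 1/9 = π_3 · 7/8: π_3/π_2 = (1/9)/(7/8) = 8/63.
Take π_1 proportional to 1; then unnormalized π = (1, 2, 16/63). Normalize by dividing by the sum 205/63:
  π = (63/205, 126/205, 16/205).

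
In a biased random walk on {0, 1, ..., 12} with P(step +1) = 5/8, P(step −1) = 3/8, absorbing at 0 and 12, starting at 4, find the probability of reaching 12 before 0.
P(hit 12 before 0) = (1 − (3/5)^4) / (1 − (3/5)^12) = 390625/447811

Let u_k denote P(reach 12 before 0 | start at k). Boundary: u_0 = 0, u_12 = 1. Recurrence: u_k = 5/8·u_{k+1} + 3/8·u_{k-1} for 1 ≤ k ≤ 11. Try u_k = A + B·r^k with r = q/p = (3/8)/(5/8) = 3/5. Substitution satisfies the recurrence; boundary conditions give:
  u_k = (1 − r^k) / (1 − r^N) = (1 − (3/5)^4) / (1 − (3/5)^12) = 390625/447811.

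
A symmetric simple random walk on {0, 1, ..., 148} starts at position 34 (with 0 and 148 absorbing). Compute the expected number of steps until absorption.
E[τ | X_0 = 34] = 3876

Let v_k = E[τ | X_0 = k]. Boundary: v_0 = v_148 = 0. Recurrence: v_k = 1 + (v_{k-1} + v_{k+1})/2 for 1 ≤ k ≤ 147. The particular solution to v_k − (v_{k-1} + v_{k+1})/2 = 1 is v_k = −k^2. Adding homogeneous solution A + B k and matching boundaries gives v_k = k (148 − k). Substituting k = 34: v_34 = 34 · 114 = 3876.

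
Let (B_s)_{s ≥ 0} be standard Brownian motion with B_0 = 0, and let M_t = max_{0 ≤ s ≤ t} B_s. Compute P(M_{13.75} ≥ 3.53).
P(M_{13.75} ≥ 3.53) = 2·P(B_{13.75} ≥ 3.53) = 2(1 − Φ(3.53/√13.75)) ≈ 0.3411

By the reflection principle for Brownian motion, P(M_t ≥ a) = 2 · P(B_t ≥ a) for a ≥ 0. Since B_t ~ N(0, t), P(B_t ≥ 3.53) = 1 − Φ(3.53/√t) = 1 − Φ(3.53/√13.75) = 1 − Φ(0.9520). So
  P(M_{13.75} ≥ 3.53) = 2(1 − Φ(0.9520)) ≈ 0.3411.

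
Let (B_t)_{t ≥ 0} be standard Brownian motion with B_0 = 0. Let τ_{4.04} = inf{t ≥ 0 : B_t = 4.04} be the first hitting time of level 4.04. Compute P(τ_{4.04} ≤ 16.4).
P(τ_{4.04} ≤ 16.4) = 2(1 − Φ(4.04/√16.4)) = 2(1 − Φ(0.9976)) ≈ 0.3185

By the reflection principle for standard BM, P(τ_b ≤ t) = 2 · P(B_t ≥ b). Since B_t ~ N(0, t), P(B_t ≥ 4.04) = 1 − Φ(4.04/√t) = 1 − Φ(4.04/√16.4) = 1 − Φ(0.9976) ≈ 0.15924. Doubling: P(τ_{4.04} ≤ 16.4) ≈ 2 · 0.15924 = 0.31848 ≈ 0.3185.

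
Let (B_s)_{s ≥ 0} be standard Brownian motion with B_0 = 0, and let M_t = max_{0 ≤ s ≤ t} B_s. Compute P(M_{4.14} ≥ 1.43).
P(M_{4.14} ≥ 1.43) = 2·P(B_{4.14} ≥ 1.43) = 2(1 − Φ(1.43/√4.14)) ≈ 0.4822

By the reflection principle for Brownian motion, P(M_t ≥ a) = 2 · P(B_t ≥ a) for a ≥ 0. Since B_t ~ N(0, t), P(B_t ≥ 1.43) = 1 − Φ(1.43/√t) = 1 − Φ(1.43/√4.14) = 1 − Φ(0.7028). So
  P(M_{4.14} ≥ 1.43) = 2(1 − Φ(0.7028)) ≈ 0.4822.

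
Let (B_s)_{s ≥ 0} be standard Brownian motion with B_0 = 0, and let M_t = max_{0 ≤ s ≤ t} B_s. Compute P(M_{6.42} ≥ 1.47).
P(M_{6.42} ≥ 1.47) = 2·P(B_{6.42} ≥ 1.47) = 2(1 − Φ(1.47/√6.42)) ≈ 0.5618

By the reflection principle for Brownian motion, P(M_t ≥ a) = 2 · P(B_t ≥ a) for a ≥ 0. Since B_t ~ N(0, t), P(B_t ≥ 1.47) = 1 − Φ(1.47/√t) = 1 − Φ(1.47/√6.42) = 1 − Φ(0.5802). So
  P(M_{6.42} ≥ 1.47) = 2(1 − Φ(0.5802)) ≈ 0.5618.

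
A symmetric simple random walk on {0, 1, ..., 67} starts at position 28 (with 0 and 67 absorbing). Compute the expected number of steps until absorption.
E[τ | X_0 = 28] = 1092

Let v_k = E[τ | X_0 = k]. Boundary: v_0 = v_67 = 0. Recurrence: v_k = 1 + (v_{k-1} + v_{k+1})/2 for 1 ≤ k ≤ 66. The particular solution to v_k − (v_{k-1} + v_{k+1})/2 = 1 is v_k = −k^2. Adding homogeneous solution A + B k and matching boundaries gives v_k = k (67 − k). Substituting k = 28: v_28 = 28 · 39 = 1092.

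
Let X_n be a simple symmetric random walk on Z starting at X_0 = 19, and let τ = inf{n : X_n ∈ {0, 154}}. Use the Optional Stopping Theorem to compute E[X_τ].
E[X_τ] = 19

X_n is a martingale and τ is a bounded-mean stopping time (indeed τ is finite a.s. with bounded expectation since the walk is in a bounded region). By the OST, E[X_τ] = E[X_0] = 19. Equivalently: E[X_τ] = 154 · P(hit 154 first) + 0 · P(hit 0 first) = 154 · (19/154) = 19.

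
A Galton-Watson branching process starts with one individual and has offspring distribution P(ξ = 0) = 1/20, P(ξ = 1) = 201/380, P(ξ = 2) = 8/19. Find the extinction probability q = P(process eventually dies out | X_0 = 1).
q = 19/160

The pgf is f(s) = 1/20 + 201/380·s + 8/19·s². The extinction probability q is the smallest fixed point of f in [0, 1]. Setting s = f(s):
  8/19·s² + (201/380 − 1)·s + 1/20 = 0
  8/19·s² − (1/20 + 8/19)·s + 1/20 = 0
which factors as (s − 1)·(8/19·s − 1/20) = 0, giving roots s = 1 and s = (1/20)/(8/19) = 19/160.
Mean offspring μ = 201/380 + 2·8/19 = 521/380 > 1 (supercritical), so q < 1. The extinction probability is the smaller root: q = (1/20)/(8/19) = 19/160.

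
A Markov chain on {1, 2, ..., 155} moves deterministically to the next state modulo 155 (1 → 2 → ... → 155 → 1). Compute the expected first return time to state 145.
E[T_145 | X_0 = 145] = 155

The chain cycles deterministically, so starting at state 145 it returns in exactly 155 steps. Equivalently, the stationary distribution is uniform π_j = 1/155 for every state j, so by Kac's formula E[T_145] = 1/π_145 = 155.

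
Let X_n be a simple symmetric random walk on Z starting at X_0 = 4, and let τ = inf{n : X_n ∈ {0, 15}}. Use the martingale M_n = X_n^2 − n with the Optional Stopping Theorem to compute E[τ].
E[τ] = 44

M_n = X_n^2 − n is a martingale (since E[X_{n+1}^2 | F_n] = X_n^2 + 1). By OST (τ has finite mean in a bounded region), E[M_τ] = E[M_0] = X_0^2 − 0 = 4^2 = 16. Also E[M_τ] = E[X_τ^2] − E[τ]. The walk exits at 0 or 15, with P(hit 15 first) = 4/15, so E[X_τ^2] = 15^2 · 4/15 + 0 = 60. Thus E[τ] = E[X_τ^2] − E[M_τ] = 60 − 16 = 44 = 4(15 − 4) = 44.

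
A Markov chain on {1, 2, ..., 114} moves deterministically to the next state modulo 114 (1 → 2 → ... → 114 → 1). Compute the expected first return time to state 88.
E[T_88 | X_0 = 88] = 114

The chain cycles deterministically, so starting at state 88 it returns in exactly 114 steps. Equivalently, the stationary distribution is uniform π_j = 1/114 for every state j, so by Kac's formula E[T_88] = 1/π_88 = 114.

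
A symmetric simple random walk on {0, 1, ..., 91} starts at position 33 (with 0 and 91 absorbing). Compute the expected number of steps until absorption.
E[τ | X_0 = 33] = 1914

Let v_k = E[τ | X_0 = k]. Boundary: v_0 = v_91 = 0. Recurrence: v_k = 1 + (v_{k-1} + v_{k+1})/2 for 1 ≤ k ≤ 90. The particular solution to v_k − (v_{k-1} + v_{k+1})/2 = 1 is v_k = −k^2. Adding homogeneous solution A + B k and matching boundaries gives v_k = k (91 − k). Substituting k = 33: v_33 = 33 · 58 = 1914.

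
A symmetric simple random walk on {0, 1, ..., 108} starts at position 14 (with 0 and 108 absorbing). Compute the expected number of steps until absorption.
E[τ | X_0 = 14] = 1316

Let v_k = E[τ | X_0 = k]. Boundary: v_0 = v_108 = 0. Recurrence: v_k = 1 + (v_{k-1} + v_{k+1})/2 for 1 ≤ k ≤ 107. The particular solution to v_k − (v_{k-1} + v_{k+1})/2 = 1 is v_k = −k^2. Adding homogeneous solution A + B k and matching boundaries gives v_k = k (108 − k). Substituting k = 14: v_14 = 14 · 94 = 1316.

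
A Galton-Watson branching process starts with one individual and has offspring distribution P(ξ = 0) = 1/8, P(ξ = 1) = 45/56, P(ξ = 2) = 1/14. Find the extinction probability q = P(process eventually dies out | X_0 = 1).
q = 1

Mean offspring μ = 0·1/8 + 1·45/56 + 2·1/14 = 53/56 ≤ 1. For μ ≤ 1 with offspring not concentrated at 1, the Galton-Watson process goes extinct almost surely, so q = 1.
(Algebraic check: The pgf is f(s) = 1/8 + 45/56·s + 1/14·s². The extinction probability q is the smallest fixed point of f in [0, 1]. Setting s = f(s):
  1/14·s² + (45/56 − 1)·s + 1/8 = 0
  1/14·s² − (1/8 + 1/14)·s + 1/8 = 0
which factors as (s − 1)·(1/14·s − 1/8) = 0, giving roots s = 1 and s = (1/8)/(1/14) = 7/4. Since 7/4 ≥ 1, the smallest root in [0, 1] is s = 1.)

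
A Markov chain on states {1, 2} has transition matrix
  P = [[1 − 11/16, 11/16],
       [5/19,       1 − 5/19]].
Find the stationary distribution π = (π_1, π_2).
π_1 = 80/289, π_2 = 209/289

Solve πP = π with π_1 + π_2 = 1. From πP = π: π_1 · (1 − 11/16) + π_2 · 5/19 = π_1 ⇒ π_2 · 5/19 = π_1 · 11/16 ⇒ π_2/π_1 = (11/16)/(5/19) = 209/80. Together with π_1 + π_2 = 1:
  π_1 = (5/19)/(11/16 + 5/19) = (5/19)/(289/304) = 80/289,
  π_2 = (11/16)/(11/16 + 5/19) = (11/16)/(289/304) = 209/289.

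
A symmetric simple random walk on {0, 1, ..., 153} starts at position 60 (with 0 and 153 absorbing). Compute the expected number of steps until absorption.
E[τ | X_0 = 60] = 5580

Let v_k = E[τ | X_0 = k]. Boundary: v_0 = v_153 = 0. Recurrence: v_k = 1 + (v_{k-1} + v_{k+1})/2 for 1 ≤ k ≤ 152. The particular solution to v_k − (v_{k-1} + v_{k+1})/2 = 1 is v_k = −k^2. Adding homogeneous solution A + B k and matching boundaries gives v_k = k (153 − k). Substituting k = 60: v_60 = 60 · 93 = 5580.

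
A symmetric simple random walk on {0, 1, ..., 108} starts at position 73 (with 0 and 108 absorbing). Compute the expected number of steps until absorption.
E[τ | X_0 = 73] = 2555

Let v_k = E[τ | X_0 = k]. Boundary: v_0 = v_108 = 0. Recurrence: v_k = 1 + (v_{k-1} + v_{k+1})/2 for 1 ≤ k ≤ 107. The particular solution to v_k − (v_{k-1} + v_{k+1})/2 = 1 is v_k = −k^2. Adding homogeneous solution A + B k and matching boundaries gives v_k = k (108 − k). Substituting k = 73: v_73 = 73 · 35 = 2555.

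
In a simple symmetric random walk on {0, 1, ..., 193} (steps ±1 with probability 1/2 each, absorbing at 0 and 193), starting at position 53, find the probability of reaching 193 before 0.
P(hit 193 before 0) = 53/193

Let u_k = P(hit 193 before 0 | start at k). Then u_0 = 0, u_193 = 1, and u_k = u_{k-1}/2 + u_{k+1}/2 for 1 ≤ k ≤ 192. This harmonic recurrence is solved by u_k = k/193, giving u_53 = 53/193.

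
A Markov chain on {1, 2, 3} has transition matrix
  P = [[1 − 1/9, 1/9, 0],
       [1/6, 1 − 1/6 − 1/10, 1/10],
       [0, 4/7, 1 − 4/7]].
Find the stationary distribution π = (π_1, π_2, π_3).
π = (60/107, 40/107, 7/107)

This is a birth-death chain on three states, which satisfies detailed balance: π_1 · P_{12} = π_2 · P_{21} and π_2 · P_{23} = π_3 · P_{32}.
From π_1 · 1/9 = π_2 · 1/6: π_2/π_1 = (1/9)/(1/6) = 2/3.
From π_2 · 1/10 = π_3 · 4/7: π_3/π_2 = (1/10)/(4/7) = 7/40.
Take π_1 proportional to 1; then unnormalized π = (1, 2/3, 7/60). Normalize by dividing by the sum 107/60:
  π = (60/107, 40/107, 7/107).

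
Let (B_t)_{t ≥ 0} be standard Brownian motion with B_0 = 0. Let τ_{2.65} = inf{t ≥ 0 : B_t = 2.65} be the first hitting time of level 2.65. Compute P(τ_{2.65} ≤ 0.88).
P(τ_{2.65} ≤ 0.88) = 2(1 − Φ(2.65/√0.88)) = 2(1 − Φ(2.8249)) ≈ 0.0047

By the reflection principle for standard BM, P(τ_b ≤ t) = 2 · P(B_t ≥ b). Since B_t ~ N(0, t), P(B_t ≥ 2.65) = 1 − Φ(2.65/√t) = 1 − Φ(2.65/√0.88) = 1 − Φ(2.8249) ≈ 0.00236. Doubling: P(τ_{2.65} ≤ 0.88) ≈ 2 · 0.00236 = 0.00472 ≈ 0.0047.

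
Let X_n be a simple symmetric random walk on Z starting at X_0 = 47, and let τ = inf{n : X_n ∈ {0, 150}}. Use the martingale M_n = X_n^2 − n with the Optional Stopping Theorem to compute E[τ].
E[τ] = 4841

M_n = X_n^2 − n is a martingale (since E[X_{n+1}^2 | F_n] = X_n^2 + 1). By OST (τ has finite mean in a bounded region), E[M_τ] = E[M_0] = X_0^2 − 0 = 47^2 = 2209. Also E[M_τ] = E[X_τ^2] − E[τ]. The walk exits at 0 or 150, with P(hit 150 first) = 47/150, so E[X_τ^2] = 150^2 · 47/150 + 0 = 7050. Thus E[τ] = E[X_τ^2] − E[M_τ] = 7050 − 2209 = 4841 = 47(150 − 47) = 4841.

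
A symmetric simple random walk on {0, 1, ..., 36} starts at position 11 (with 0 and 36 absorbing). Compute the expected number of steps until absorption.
E[τ | X_0 = 11] = 275

Let v_k = E[τ | X_0 = k]. Boundary: v_0 = v_36 = 0. Recurrence: v_k = 1 + (v_{k-1} + v_{k+1})/2 for 1 ≤ k ≤ 35. The particular solution to v_k − (v_{k-1} + v_{k+1})/2 = 1 is v_k = −k^2. Adding homogeneous solution A + B k and matching boundaries gives v_k = k (36 − k). Substituting k = 11: v_11 = 11 · 25 = 275.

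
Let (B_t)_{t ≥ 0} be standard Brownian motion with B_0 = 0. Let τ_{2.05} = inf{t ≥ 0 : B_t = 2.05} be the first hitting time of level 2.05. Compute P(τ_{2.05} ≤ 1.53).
P(τ_{2.05} ≤ 1.53) = 2(1 − Φ(2.05/√1.53)) = 2(1 − Φ(1.6573)) ≈ 0.0975

By the reflection principle for standard BM, P(τ_b ≤ t) = 2 · P(B_t ≥ b). Since B_t ~ N(0, t), P(B_t ≥ 2.05) = 1 − Φ(2.05/√t) = 1 − Φ(2.05/√1.53) = 1 − Φ(1.6573) ≈ 0.04873. Doubling: P(τ_{2.05} ≤ 1.53) ≈ 2 · 0.04873 = 0.09746 ≈ 0.0975.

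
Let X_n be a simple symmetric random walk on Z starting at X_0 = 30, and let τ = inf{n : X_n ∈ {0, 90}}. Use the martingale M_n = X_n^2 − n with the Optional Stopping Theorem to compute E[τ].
E[τ] = 1800

M_n = X_n^2 − n is a martingale (since E[X_{n+1}^2 | F_n] = X_n^2 + 1). By OST (τ has finite mean in a bounded region), E[M_τ] = E[M_0] = X_0^2 − 0 = 30^2 = 900. Also E[M_τ] = E[X_τ^2] − E[τ]. The walk exits at 0 or 90, with P(hit 90 first) = 30/90, so E[X_τ^2] = 90^2 · 30/90 + 0 = 2700. Thus E[τ] = E[X_τ^2] − E[M_τ] = 2700 − 900 = 1800 = 30(90 − 30) = 1800.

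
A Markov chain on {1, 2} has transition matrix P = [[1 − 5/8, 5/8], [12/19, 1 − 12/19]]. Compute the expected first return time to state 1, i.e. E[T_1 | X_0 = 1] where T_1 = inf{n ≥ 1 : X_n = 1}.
E[T_1 | X_0 = 1] = 1/π_1 = 191/96

For an irreducible recurrent Markov chain with stationary distribution π, E[T_i | X_0 = i] = 1/π_i (Kac's formula). Here π_1 = (12/19)/(5/8 + 12/19) = (12/19)/(191/152) = 96/191, so E[T_1 | X_0 = 1] = 1/π_1 = (5/8 + 12/19)/(12/19) = (191/152)/(12/19) = 191/96.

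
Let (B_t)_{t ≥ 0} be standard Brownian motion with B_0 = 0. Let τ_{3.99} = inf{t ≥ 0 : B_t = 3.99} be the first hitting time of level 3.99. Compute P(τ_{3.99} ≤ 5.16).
P(τ_{3.99} ≤ 5.16) = 2(1 − Φ(3.99/√5.16)) = 2(1 − Φ(1.7565)) ≈ 0.0790

By the reflection principle for standard BM, P(τ_b ≤ t) = 2 · P(B_t ≥ b). Since B_t ~ N(0, t), P(B_t ≥ 3.99) = 1 − Φ(3.99/√t) = 1 − Φ(3.99/√5.16) = 1 − Φ(1.7565) ≈ 0.03950. Doubling: P(τ_{3.99} ≤ 5.16) ≈ 2 · 0.03950 = 0.07900 ≈ 0.0790.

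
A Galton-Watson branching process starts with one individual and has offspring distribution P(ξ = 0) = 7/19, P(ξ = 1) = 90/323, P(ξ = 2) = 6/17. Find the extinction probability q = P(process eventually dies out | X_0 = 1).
q = 1

Mean offspring μ = 0·7/19 + 1·90/323 + 2·6/17 = 318/323 ≤ 1. For μ ≤ 1 with offspring not concentrated at 1, the Galton-Watson process goes extinct almost surely, so q = 1.
(Algebraic check: The pgf is f(s) = 7/19 + 90/323·s + 6/17·s². The extinction probability q is the smallest fixed point of f in [0, 1]. Setting s = f(s):
  6/17·s² + (90/323 − 1)·s + 7/19 = 0
  6/17·s² − (7/19 + 6/17)·s + 7/19 = 0
which factors as (s − 1)·(6/17·s − 7/19) = 0, giving roots s = 1 and s = (7/19)/(6/17) = 119/114. Since 119/114 ≥ 1, the smallest root in [0, 1] is s = 1.)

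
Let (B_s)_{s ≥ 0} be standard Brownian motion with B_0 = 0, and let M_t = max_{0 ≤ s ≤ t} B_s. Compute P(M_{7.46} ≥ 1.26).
P(M_{7.46} ≥ 1.26) = 2·P(B_{7.46} ≥ 1.26) = 2(1 − Φ(1.26/√7.46)) ≈ 0.6446

By the reflection principle for Brownian motion, P(M_t ≥ a) = 2 · P(B_t ≥ a) for a ≥ 0. Since B_t ~ N(0, t), P(B_t ≥ 1.26) = 1 − Φ(1.26/√t) = 1 − Φ(1.26/√7.46) = 1 − Φ(0.4613). So
  P(M_{7.46} ≥ 1.26) = 2(1 − Φ(0.4613)) ≈ 0.6446.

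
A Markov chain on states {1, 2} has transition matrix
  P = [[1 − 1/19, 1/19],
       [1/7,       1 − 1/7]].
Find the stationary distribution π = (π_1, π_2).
π_1 = 19/26, π_2 = 7/26

Solve πP = π with π_1 + π_2 = 1. From πP = π: π_1 · (1 − 1/19) + π_2 · 1/7 = π_1 ⇒ π_2 · 1/7 = π_1 · 1/19 ⇒ π_2/π_1 = (1/19)/(1/7) = 7/19. Together with π_1 + π_2 = 1:
  π_1 = (1/7)/(1/19 + 1/7) = (1/7)/(26/133) = 19/26,
  π_2 = (1/19)/(1/19 + 1/7) = (1/19)/(26/133) = 7/26.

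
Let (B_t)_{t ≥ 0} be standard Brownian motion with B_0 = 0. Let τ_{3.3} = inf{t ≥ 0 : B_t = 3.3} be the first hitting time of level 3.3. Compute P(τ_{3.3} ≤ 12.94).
P(τ_{3.3} ≤ 12.94) = 2(1 − Φ(3.3/√12.94)) = 2(1 − Φ(0.9174)) ≈ 0.3589

By the reflection principle for standard BM, P(τ_b ≤ t) = 2 · P(B_t ≥ b). Since B_t ~ N(0, t), P(B_t ≥ 3.3) = 1 − Φ(3.3/√t) = 1 − Φ(3.3/√12.94) = 1 − Φ(0.9174) ≈ 0.17947. Doubling: P(τ_{3.3} ≤ 12.94) ≈ 2 · 0.17947 = 0.35894 ≈ 0.3589.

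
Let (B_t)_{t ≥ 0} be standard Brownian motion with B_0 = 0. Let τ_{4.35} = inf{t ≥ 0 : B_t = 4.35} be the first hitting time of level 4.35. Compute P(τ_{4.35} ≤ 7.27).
P(τ_{4.35} ≤ 7.27) = 2(1 − Φ(4.35/√7.27)) = 2(1 − Φ(1.6133)) ≈ 0.1067

By the reflection principle for standard BM, P(τ_b ≤ t) = 2 · P(B_t ≥ b). Since B_t ~ N(0, t), P(B_t ≥ 4.35) = 1 − Φ(4.35/√t) = 1 − Φ(4.35/√7.27) = 1 − Φ(1.6133) ≈ 0.05334. Doubling: P(τ_{4.35} ≤ 7.27) ≈ 2 · 0.05334 = 0.10668 ≈ 0.1067.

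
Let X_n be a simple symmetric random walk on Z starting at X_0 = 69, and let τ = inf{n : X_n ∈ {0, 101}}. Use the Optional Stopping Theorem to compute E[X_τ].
E[X_τ] = 69

X_n is a martingale and τ is a bounded-mean stopping time (indeed τ is finite a.s. with bounded expectation since the walk is in a bounded region). By the OST, E[X_τ] = E[X_0] = 69. Equivalently: E[X_τ] = 101 · P(hit 101 first) + 0 · P(hit 0 first) = 101 · (69/101) = 69.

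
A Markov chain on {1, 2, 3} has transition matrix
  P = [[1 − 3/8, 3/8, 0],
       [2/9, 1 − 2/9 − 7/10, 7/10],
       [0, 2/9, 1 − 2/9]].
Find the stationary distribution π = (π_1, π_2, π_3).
π = (320/2561, 540/2561, 1701/2561)

This is a birth-death chain on three states, which satisfies detailed balance: π_1 · P_{12} = π_2 · P_{21} and π_2 · P_{23} = π_3 · P_{32}.
From π_1 · 3/8 = π_2 · 2/9: π_2/π_1 = (3/8)/(2/9) = 27/16.
From π_2 · 7/10 = π_3 · 2/9: π_3/π_2 = (7/10)/(2/9) = 63/20.
Take π_1 proportional to 1; then unnormalized π = (1, 27/16, 1701/320). Normalize by dividing by the sum 2561/320:
  π = (320/2561, 540/2561, 1701/2561).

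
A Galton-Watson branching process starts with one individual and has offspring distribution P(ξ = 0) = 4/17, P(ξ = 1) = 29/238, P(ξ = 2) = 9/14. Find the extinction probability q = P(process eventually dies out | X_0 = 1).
q = 56/153

The pgf is f(s) = 4/17 + 29/238·s + 9/14·s². The extinction probability q is the smallest fixed point of f in [0, 1]. Setting s = f(s):
  9/14·s² + (29/238 − 1)·s + 4/17 = 0
  9/14·s² − (4/17 + 9/14)·s + 4/17 = 0
which factors as (s − 1)·(9/14·s − 4/17) = 0, giving roots s = 1 and s = (4/17)/(9/14) = 56/153.
Mean offspring μ = 29/238 + 2·9/14 = 335/238 > 1 (supercritical), so q < 1. The extinction probability is the smaller root: q = (4/17)/(9/14) = 56/153.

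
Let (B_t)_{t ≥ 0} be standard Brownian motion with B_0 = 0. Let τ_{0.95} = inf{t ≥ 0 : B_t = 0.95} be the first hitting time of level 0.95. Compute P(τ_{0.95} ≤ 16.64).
P(τ_{0.95} ≤ 16.64) = 2(1 − Φ(0.95/√16.64)) = 2(1 − Φ(0.2329)) ≈ 0.8158

By the reflection principle for standard BM, P(τ_b ≤ t) = 2 · P(B_t ≥ b). Since B_t ~ N(0, t), P(B_t ≥ 0.95) = 1 − Φ(0.95/√t) = 1 − Φ(0.95/√16.64) = 1 − Φ(0.2329) ≈ 0.40792. Doubling: P(τ_{0.95} ≤ 16.64) ≈ 2 · 0.40792 = 0.81584 ≈ 0.8158.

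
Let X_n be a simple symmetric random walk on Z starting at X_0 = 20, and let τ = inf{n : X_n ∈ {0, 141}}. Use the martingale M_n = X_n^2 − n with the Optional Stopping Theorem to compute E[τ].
E[τ] = 2420

M_n = X_n^2 − n is a martingale (since E[X_{n+1}^2 | F_n] = X_n^2 + 1). By OST (τ has finite mean in a bounded region), E[M_τ] = E[M_0] = X_0^2 − 0 = 20^2 = 400. Also E[M_τ] = E[X_τ^2] − E[τ]. The walk exits at 0 or 141, with P(hit 141 first) = 20/141, so E[X_τ^2] = 141^2 · 20/141 + 0 = 2820. Thus E[τ] = E[X_τ^2] − E[M_τ] = 2820 − 400 = 2420 = 20(141 − 20) = 2420.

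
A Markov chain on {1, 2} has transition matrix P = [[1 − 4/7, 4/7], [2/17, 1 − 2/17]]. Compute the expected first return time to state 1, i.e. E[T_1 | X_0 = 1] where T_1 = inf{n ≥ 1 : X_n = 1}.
E[T_1 | X_0 = 1] = 1/π_1 = 41/7

For an irreducible recurrent Markov chain with stationary distribution π, E[T_i | X_0 = i] = 1/π_i (Kac's formula). Here π_1 = (2/17)/(4/7 + 2/17) = (2/17)/(82/119) = 7/41, so E[T_1 | X_0 = 1] = 1/π_1 = (4/7 + 2/17)/(2/17) = (82/119)/(2/17) = 41/7.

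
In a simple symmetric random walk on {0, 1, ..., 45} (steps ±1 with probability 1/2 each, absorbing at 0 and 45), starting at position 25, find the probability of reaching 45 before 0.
P(hit 45 before 0) = 25/45 = 5/9

Let u_k = P(hit 45 before 0 | start at k). Then u_0 = 0, u_45 = 1, and u_k = u_{k-1}/2 + u_{k+1}/2 for 1 ≤ k ≤ 44. This harmonic recurrence is solved by u_k = k/45, giving u_25 = 25/45 = 5/9.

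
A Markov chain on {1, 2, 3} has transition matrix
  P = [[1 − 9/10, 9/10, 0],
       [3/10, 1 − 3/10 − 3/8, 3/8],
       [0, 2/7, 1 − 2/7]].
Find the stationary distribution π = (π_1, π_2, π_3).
π = (16/127, 48/127, 63/127)

This is a birth-death chain on three states, which satisfies detailed balance: π_1 · P_{12} = π_2 · P_{21} and π_2 · P_{23} = π_3 · P_{32}.
From π_1 · 9/10 = π_2 · 3/10: π_2/π_1 = (9/10)/(3/10) = 3.
From π_2 · 3/8 = π_3 · 2/7: π_3/π_2 = (3/8)/(2/7) = 21/16.
Take π_1 proportional to 1; then unnormalized π = (1, 3, 63/16). Normalize by dividing by the sum 127/16:
  π = (16/127, 48/127, 63/127).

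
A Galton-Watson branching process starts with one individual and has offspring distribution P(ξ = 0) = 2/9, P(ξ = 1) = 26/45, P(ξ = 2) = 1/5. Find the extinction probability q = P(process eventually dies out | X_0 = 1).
q = 1

Mean offspring μ = 0·2/9 + 1·26/45 + 2·1/5 = 44/45 ≤ 1. For μ ≤ 1 with offspring not concentrated at 1, the Galton-Watson process goes extinct almost surely, so q = 1.
(Algebraic check: The pgf is f(s) = 2/9 + 26/45·s + 1/5·s². The extinction probability q is the smallest fixed point of f in [0, 1]. Setting s = f(s):
  1/5·s² + (26/45 − 1)·s + 2/9 = 0
  1/5·s² − (2/9 + 1/5)·s + 2/9 = 0
which factors as (s − 1)·(1/5·s − 2/9) = 0, giving roots s = 1 and s = (2/9)/(1/5) = 10/9. Since 10/9 ≥ 1, the smallest root in [0, 1] is s = 1.)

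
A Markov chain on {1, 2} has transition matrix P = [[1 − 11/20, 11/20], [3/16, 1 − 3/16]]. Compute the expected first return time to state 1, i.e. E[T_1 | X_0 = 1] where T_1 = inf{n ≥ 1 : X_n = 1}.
E[T_1 | X_0 = 1] = 1/π_1 = 59/15

For an irreducible recurrent Markov chain with stationary distribution π, E[T_i | X_0 = i] = 1/π_i (Kac's formula). Here π_1 = (3/16)/(11/20 + 3/16) = (3/16)/(59/80) = 15/59, so E[T_1 | X_0 = 1] = 1/π_1 = (11/20 + 3/16)/(3/16) = (59/80)/(3/16) = 59/15.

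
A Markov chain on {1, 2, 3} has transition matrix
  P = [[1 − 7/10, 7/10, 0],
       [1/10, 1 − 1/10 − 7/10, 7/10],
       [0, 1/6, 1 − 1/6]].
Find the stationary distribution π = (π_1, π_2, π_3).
π = (5/187, 35/187, 147/187)

This is a birth-death chain on three states, which satisfies detailed balance: π_1 · P_{12} = π_2 · P_{21} and π_2 · P_{23} = π_3 · P_{32}.
From π_1 · 7/10 = π_2 · 1/10: π_2/π_1 = (7/10)/(1/10) = 7.
From π_2 · 7/10 = π_3 · 1/6: π_3/π_2 = (7/10)/(1/6) = 21/5.
Take π_1 proportional to 1; then unnormalized π = (1, 7, 147/5). Normalize by dividing by the sum 187/5:
  π = (5/187, 35/187, 147/187).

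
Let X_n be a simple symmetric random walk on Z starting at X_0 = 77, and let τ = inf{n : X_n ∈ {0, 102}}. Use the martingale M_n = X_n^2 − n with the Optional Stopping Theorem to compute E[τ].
E[τ] = 1925

M_n = X_n^2 − n is a martingale (since E[X_{n+1}^2 | F_n] = X_n^2 + 1). By OST (τ has finite mean in a bounded region), E[M_τ] = E[M_0] = X_0^2 − 0 = 77^2 = 5929. Also E[M_τ] = E[X_τ^2] − E[τ]. The walk exits at 0 or 102, with P(hit 102 first) = 77/102, so E[X_τ^2] = 102^2 · 77/102 + 0 = 7854. Thus E[τ] = E[X_τ^2] − E[M_τ] = 7854 − 5929 = 1925 = 77(102 − 77) = 1925.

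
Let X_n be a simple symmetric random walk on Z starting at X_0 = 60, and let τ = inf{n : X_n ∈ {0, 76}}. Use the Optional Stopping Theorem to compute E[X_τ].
E[X_τ] = 60

X_n is a martingale and τ is a bounded-mean stopping time (indeed τ is finite a.s. with bounded expectation since the walk is in a bounded region). By the OST, E[X_τ] = E[X_0] = 60. Equivalently: E[X_τ] = 76 · P(hit 76 first) + 0 · P(hit 0 first) = 76 · (60/76) = 60.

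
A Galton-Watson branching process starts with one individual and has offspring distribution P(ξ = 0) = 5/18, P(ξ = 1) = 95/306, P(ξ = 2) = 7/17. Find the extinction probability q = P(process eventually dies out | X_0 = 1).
q = 85/126

The pgf is f(s) = 5/18 + 95/306·s + 7/17·s². The extinction probability q is the smallest fixed point of f in [0, 1]. Setting s = f(s):
  7/17·s² + (95/306 − 1)·s + 5/18 = 0
  7/17·s² − (5/18 + 7/17)·s + 5/18 = 0
which factors as (s − 1)·(7/17·s − 5/18) = 0, giving roots s = 1 and s = (5/18)/(7/17) = 85/126.
Mean offspring μ = 95/306 + 2·7/17 = 347/306 > 1 (supercritical), so q < 1. The extinction probability is the smaller root: q = (5/18)/(7/17) = 85/126.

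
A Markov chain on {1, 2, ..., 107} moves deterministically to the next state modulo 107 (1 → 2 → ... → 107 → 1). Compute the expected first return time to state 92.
E[T_92 | X_0 = 92] = 107

The chain cycles deterministically, so starting at state 92 it returns in exactly 107 steps. Equivalently, the stationary distribution is uniform π_j = 1/107 for every state j, so by Kac's formula E[T_92] = 1/π_92 = 107.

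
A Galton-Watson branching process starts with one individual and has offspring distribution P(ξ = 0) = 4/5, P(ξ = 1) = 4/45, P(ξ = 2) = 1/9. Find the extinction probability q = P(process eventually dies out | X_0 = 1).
q = 1

Mean offspring μ = 0·4/5 + 1·4/45 + 2·1/9 = 14/45 ≤ 1. For μ ≤ 1 with offspring not concentrated at 1, the Galton-Watson process goes extinct almost surely, so q = 1.
(Algebraic check: The pgf is f(s) = 4/5 + 4/45·s + 1/9·s². The extinction probability q is the smallest fixed point of f in [0, 1]. Setting s = f(s):
  1/9·s² + (4/45 − 1)·s + 4/5 = 0
  1/9·s² − (4/5 + 1/9)·s + 4/5 = 0
which factors as (s − 1)·(1/9·s − 4/5) = 0, giving roots s = 1 and s = (4/5)/(1/9) = 36/5. Since 36/5 ≥ 1, the smallest root in [0, 1] is s = 1.)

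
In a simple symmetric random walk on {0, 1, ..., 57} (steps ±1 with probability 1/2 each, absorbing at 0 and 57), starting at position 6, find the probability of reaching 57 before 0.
P(hit 57 before 0) = 6/57 = 2/19

Let u_k = P(hit 57 before 0 | start at k). Then u_0 = 0, u_57 = 1, and u_k = u_{k-1}/2 + u_{k+1}/2 for 1 ≤ k ≤ 56. This harmonic recurrence is solved by u_k = k/57, giving u_6 = 6/57 = 2/19.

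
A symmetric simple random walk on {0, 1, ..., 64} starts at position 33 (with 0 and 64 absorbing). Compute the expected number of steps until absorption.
E[τ | X_0 = 33] = 1023

Let v_k = E[τ | X_0 = k]. Boundary: v_0 = v_64 = 0. Recurrence: v_k = 1 + (v_{k-1} + v_{k+1})/2 for 1 ≤ k ≤ 63. The particular solution to v_k − (v_{k-1} + v_{k+1})/2 = 1 is v_k = −k^2. Adding homogeneous solution A + B k and matching boundaries gives v_k = k (64 − k). Substituting k = 33: v_33 = 33 · 31 = 1023.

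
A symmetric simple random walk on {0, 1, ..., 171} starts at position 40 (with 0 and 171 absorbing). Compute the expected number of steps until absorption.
E[τ | X_0 = 40] = 5240

Let v_k = E[τ | X_0 = k]. Boundary: v_0 = v_171 = 0. Recurrence: v_k = 1 + (v_{k-1} + v_{k+1})/2 for 1 ≤ k ≤ 170. The particular solution to v_k − (v_{k-1} + v_{k+1})/2 = 1 is v_k = −k^2. Adding homogeneous solution A + B k and matching boundaries gives v_k = k (171 − k). Substituting k = 40: v_40 = 40 · 131 = 5240.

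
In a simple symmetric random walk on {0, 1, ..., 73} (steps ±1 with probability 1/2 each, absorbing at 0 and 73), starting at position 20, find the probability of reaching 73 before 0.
P(hit 73 before 0) = 20/73

Let u_k = P(hit 73 before 0 | start at k). Then u_0 = 0, u_73 = 1, and u_k = u_{k-1}/2 + u_{k+1}/2 for 1 ≤ k ≤ 72. This harmonic recurrence is solved by u_k = k/73, giving u_20 = 20/73.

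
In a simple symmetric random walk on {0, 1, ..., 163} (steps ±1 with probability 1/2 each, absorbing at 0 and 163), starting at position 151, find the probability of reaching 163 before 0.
P(hit 163 before 0) = 151/163

Let u_k = P(hit 163 before 0 | start at k). Then u_0 = 0, u_163 = 1, and u_k = u_{k-1}/2 + u_{k+1}/2 for 1 ≤ k ≤ 162. This harmonic recurrence is solved by u_k = k/163, giving u_151 = 151/163.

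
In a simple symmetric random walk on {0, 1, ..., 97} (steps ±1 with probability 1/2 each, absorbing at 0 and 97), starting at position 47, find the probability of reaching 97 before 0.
P(hit 97 before 0) = 47/97

Let u_k = P(hit 97 before 0 | start at k). Then u_0 = 0, u_97 = 1, and u_k = u_{k-1}/2 + u_{k+1}/2 for 1 ≤ k ≤ 96. This harmonic recurrence is solved by u_k = k/97, giving u_47 = 47/97.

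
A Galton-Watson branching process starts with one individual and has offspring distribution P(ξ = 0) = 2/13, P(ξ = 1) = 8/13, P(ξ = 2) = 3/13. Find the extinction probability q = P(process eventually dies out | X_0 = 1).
q = 2/3

The pgf is f(s) = 2/13 + 8/13·s + 3/13·s². The extinction probability q is the smallest fixed point of f in [0, 1]. Setting s = f(s):
  3/13·s² + (8/13 − 1)·s + 2/13 = 0
  3/13·s² − (2/13 + 3/13)·s + 2/13 = 0
which factors as (s − 1)·(3/13·s − 2/13) = 0, giving roots s = 1 and s = (2/13)/(3/13) = 2/3.
Mean offspring μ = 8/13 + 2·3/13 = 14/13 > 1 (supercritical), so q < 1. The extinction probability is the smaller root: q = (2/13)/(3/13) = 2/3.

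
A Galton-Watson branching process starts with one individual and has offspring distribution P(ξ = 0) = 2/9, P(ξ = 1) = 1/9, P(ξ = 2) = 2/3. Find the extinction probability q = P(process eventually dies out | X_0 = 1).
q = 1/3

The pgf is f(s) = 2/9 + 1/9·s + 2/3·s². The extinction probability q is the smallest fixed point of f in [0, 1]. Setting s = f(s):
  2/3·s² + (1/9 − 1)·s + 2/9 = 0
  2/3·s² − (2/9 + 2/3)·s + 2/9 = 0
which factors as (s − 1)·(2/3·s − 2/9) = 0, giving roots s = 1 and s = (2/9)/(2/3) = 1/3.
Mean offspring μ = 1/9 + 2·2/3 = 13/9 > 1 (supercritical), so q < 1. The extinction probability is the smaller root: q = (2/9)/(2/3) = 1/3.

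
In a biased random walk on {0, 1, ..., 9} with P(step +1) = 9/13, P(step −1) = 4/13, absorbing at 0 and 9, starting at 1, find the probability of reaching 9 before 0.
P(hit 9 before 0) = (1 − (4/9)^1) / (1 − (4/9)^9) = 43046721/77431669

Let u_k denote P(reach 9 before 0 | start at k). Boundary: u_0 = 0, u_9 = 1. Recurrence: u_k = 9/13·u_{k+1} + 4/13·u_{k-1} for 1 ≤ k ≤ 8. Try u_k = A + B·r^k with r = q/p = (4/13)/(9/13) = 4/9. Substitution satisfies the recurrence; boundary conditions give:
  u_k = (1 − r^k) / (1 − r^N) = (1 − (4/9)^1) / (1 − (4/9)^9) = 43046721/77431669.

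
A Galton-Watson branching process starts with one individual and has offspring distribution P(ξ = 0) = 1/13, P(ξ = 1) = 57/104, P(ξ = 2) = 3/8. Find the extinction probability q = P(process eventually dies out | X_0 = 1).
q = 8/39

The pgf is f(s) = 1/13 + 57/104·s + 3/8·s². The extinction probability q is the smallest fixed point of f in [0, 1]. Setting s = f(s):
  3/8·s² + (57/104 − 1)·s + 1/13 = 0
  3/8·s² − (1/13 + 3/8)·s + 1/13 = 0
which factors as (s − 1)·(3/8·s − 1/13) = 0, giving roots s = 1 and s = (1/13)/(3/8) = 8/39.
Mean offspring μ = 57/104 + 2·3/8 = 135/104 > 1 (supercritical), so q < 1. The extinction probability is the smaller root: q = (1/13)/(3/8) = 8/39.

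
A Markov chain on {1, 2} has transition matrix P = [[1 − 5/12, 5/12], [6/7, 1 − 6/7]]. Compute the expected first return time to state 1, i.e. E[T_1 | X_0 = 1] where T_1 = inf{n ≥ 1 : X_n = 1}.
E[T_1 | X_0 = 1] = 1/π_1 = 107/72

For an irreducible recurrent Markov chain with stationary distribution π, E[T_i | X_0 = i] = 1/π_i (Kac's formula). Here π_1 = (6/7)/(5/12 + 6/7) = (6/7)/(107/84) = 72/107, so E[T_1 | X_0 = 1] = 1/π_1 = (5/12 + 6/7)/(6/7) = (107/84)/(6/7) = 107/72.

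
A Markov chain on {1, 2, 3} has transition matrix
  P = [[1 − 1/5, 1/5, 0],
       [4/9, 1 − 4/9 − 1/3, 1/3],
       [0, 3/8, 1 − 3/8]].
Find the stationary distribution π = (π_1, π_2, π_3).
π = (20/37, 9/37, 8/37)

This is a birth-death chain on three states, which satisfies detailed balance: π_1 · P_{12} = π_2 · P_{21} and π_2 · P_{23} = π_3 · P_{32}.
From π_1 · 1/5 = π_2 · 4/9: π_2/π_1 = (1/5)/(4/9) = 9/20.
From π_2 · 1/3 = π_3 · 3/8: π_3/π_2 = (1/3)/(3/8) = 8/9.
Take π_1 proportional to 1; then unnormalized π = (1, 9/20, 2/5). Normalize by dividing by the sum 37/20:
  π = (20/37, 9/37, 8/37).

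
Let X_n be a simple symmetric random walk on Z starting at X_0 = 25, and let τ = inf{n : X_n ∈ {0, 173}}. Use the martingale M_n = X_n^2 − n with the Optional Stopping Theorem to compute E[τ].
E[τ] = 3700

M_n = X_n^2 − n is a martingale (since E[X_{n+1}^2 | F_n] = X_n^2 + 1). By OST (τ has finite mean in a bounded region), E[M_τ] = E[M_0] = X_0^2 − 0 = 25^2 = 625. Also E[M_τ] = E[X_τ^2] − E[τ]. The walk exits at 0 or 173, with P(hit 173 first) = 25/173, so E[X_τ^2] = 173^2 · 25/173 + 0 = 4325. Thus E[τ] = E[X_τ^2] − E[M_τ] = 4325 − 625 = 3700 = 25(173 − 25) = 3700.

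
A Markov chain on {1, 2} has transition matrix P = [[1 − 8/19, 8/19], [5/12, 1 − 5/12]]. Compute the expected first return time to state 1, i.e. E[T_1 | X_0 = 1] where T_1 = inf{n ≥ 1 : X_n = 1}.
E[T_1 | X_0 = 1] = 1/π_1 = 191/95

For an irreducible recurrent Markov chain with stationary distribution π, E[T_i | X_0 = i] = 1/π_i (Kac's formula). Here π_1 = (5/12)/(8/19 + 5/12) = (5/12)/(191/228) = 95/191, so E[T_1 | X_0 = 1] = 1/π_1 = (8/19 + 5/12)/(5/12) = (191/228)/(5/12) = 191/95.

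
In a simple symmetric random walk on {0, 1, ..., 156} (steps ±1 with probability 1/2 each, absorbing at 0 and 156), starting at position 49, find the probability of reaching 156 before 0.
P(hit 156 before 0) = 49/156

Let u_k = P(hit 156 before 0 | start at k). Then u_0 = 0, u_156 = 1, and u_k = u_{k-1}/2 + u_{k+1}/2 for 1 ≤ k ≤ 155. This harmonic recurrence is solved by u_k = k/156, giving u_49 = 49/156.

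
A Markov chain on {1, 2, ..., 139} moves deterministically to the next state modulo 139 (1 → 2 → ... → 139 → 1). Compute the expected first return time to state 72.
E[T_72 | X_0 = 72] = 139

The chain cycles deterministically, so starting at state 72 it returns in exactly 139 steps. Equivalently, the stationary distribution is uniform π_j = 1/139 for every state j, so by Kac's formula E[T_72] = 1/π_72 = 139.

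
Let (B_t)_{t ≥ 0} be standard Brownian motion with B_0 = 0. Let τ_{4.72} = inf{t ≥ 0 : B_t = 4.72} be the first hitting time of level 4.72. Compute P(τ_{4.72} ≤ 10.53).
P(τ_{4.72} ≤ 10.53) = 2(1 − Φ(4.72/√10.53)) = 2(1 − Φ(1.4545)) ≈ 0.1458

By the reflection principle for standard BM, P(τ_b ≤ t) = 2 · P(B_t ≥ b). Since B_t ~ N(0, t), P(B_t ≥ 4.72) = 1 − Φ(4.72/√t) = 1 − Φ(4.72/√10.53) = 1 − Φ(1.4545) ≈ 0.07290. Doubling: P(τ_{4.72} ≤ 10.53) ≈ 2 · 0.07290 = 0.14580 ≈ 0.1458.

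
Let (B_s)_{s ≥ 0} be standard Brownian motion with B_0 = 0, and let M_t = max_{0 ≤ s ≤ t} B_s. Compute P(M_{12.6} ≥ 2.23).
P(M_{12.6} ≥ 2.23) = 2·P(B_{12.6} ≥ 2.23) = 2(1 − Φ(2.23/√12.6)) ≈ 0.5299

By the reflection principle for Brownian motion, P(M_t ≥ a) = 2 · P(B_t ≥ a) for a ≥ 0. Since B_t ~ N(0, t), P(B_t ≥ 2.23) = 1 − Φ(2.23/√t) = 1 − Φ(2.23/√12.6) = 1 − Φ(0.6282). So
  P(M_{12.6} ≥ 2.23) = 2(1 − Φ(0.6282)) ≈ 0.5299.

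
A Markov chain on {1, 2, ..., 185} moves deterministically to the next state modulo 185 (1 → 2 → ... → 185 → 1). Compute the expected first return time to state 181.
E[T_181 | X_0 = 181] = 185

The chain cycles deterministically, so starting at state 181 it returns in exactly 185 steps. Equivalently, the stationary distribution is uniform π_j = 1/185 for every state j, so by Kac's formula E[T_181] = 1/π_181 = 185.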